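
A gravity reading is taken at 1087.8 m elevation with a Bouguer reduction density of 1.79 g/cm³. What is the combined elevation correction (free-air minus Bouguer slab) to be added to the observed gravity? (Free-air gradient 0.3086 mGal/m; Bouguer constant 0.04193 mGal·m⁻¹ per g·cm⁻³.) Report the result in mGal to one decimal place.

254.1

Combined gradient = 0.3086 − 0.04193 × 1.79 = 0.2335453 mGal/m
Combined elevation correction = 0.2335453 × 1087.8 = 254.1 mGal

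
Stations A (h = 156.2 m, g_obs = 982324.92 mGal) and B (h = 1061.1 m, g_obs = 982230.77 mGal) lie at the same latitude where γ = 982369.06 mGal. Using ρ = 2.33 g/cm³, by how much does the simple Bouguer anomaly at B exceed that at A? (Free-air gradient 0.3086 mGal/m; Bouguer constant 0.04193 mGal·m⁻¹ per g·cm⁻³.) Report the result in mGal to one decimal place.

Δg_SB(A) = 982324.92 − 982369.06 + 0.3086×156.2 − 0.04193×2.33×156.2 = -11.20 mGal
Δg_SB(B) = 982230.77 − 982369.06 + 0.3086×1061.1 − 0.04193×2.33×1061.1 = 85.50 mGal
Difference = 85.50 − (-11.20) = 96.70 mGal

96.7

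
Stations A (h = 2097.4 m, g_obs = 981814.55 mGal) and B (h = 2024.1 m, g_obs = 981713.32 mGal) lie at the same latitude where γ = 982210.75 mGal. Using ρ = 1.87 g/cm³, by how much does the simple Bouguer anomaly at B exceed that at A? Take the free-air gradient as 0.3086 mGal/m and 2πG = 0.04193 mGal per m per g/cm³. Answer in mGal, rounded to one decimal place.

-118.1

Δg_SB(A) = 981814.55 − 982210.75 + 0.3086×2097.4 − 0.04193×1.87×2097.4 = 86.60 mGal
Δg_SB(B) = 981713.32 − 982210.75 + 0.3086×2024.1 − 0.04193×1.87×2024.1 = -31.50 mGal
Difference = -31.50 − (86.60) = -118.10 mGal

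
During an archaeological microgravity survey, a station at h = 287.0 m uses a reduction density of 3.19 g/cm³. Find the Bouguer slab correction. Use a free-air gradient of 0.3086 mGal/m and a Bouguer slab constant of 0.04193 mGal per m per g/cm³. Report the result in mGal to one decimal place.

38.4

Bouguer slab correction = 0.04193 × 3.19 × 287.0 = 38.4 mGal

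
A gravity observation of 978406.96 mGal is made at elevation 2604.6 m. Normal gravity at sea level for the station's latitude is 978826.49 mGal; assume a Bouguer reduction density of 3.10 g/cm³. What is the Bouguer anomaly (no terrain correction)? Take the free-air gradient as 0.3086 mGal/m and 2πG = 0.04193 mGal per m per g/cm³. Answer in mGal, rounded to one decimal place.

45.7

Free-air correction = 0.3086 × 2604.6 = 803.78 mGal
Free-air anomaly = 978406.96 − 978826.49 + (803.78) = 384.25 mGal
Bouguer slab correction = 0.04193 × 3.10 × 2604.6 = 338.55 mGal
Simple Bouguer anomaly = 384.25 − (338.55) = 45.70 mGal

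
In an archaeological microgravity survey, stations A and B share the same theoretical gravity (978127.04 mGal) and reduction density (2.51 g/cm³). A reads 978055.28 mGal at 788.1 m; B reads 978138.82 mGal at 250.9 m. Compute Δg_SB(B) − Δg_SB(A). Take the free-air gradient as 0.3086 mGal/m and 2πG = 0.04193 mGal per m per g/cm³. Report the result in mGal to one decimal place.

-25.7

Δg_SB(A) = 978055.28 − 978127.04 + 0.3086×788.1 − 0.04193×2.51×788.1 = 88.50 mGal
Δg_SB(B) = 978138.82 − 978127.04 + 0.3086×250.9 − 0.04193×2.51×250.9 = 62.80 mGal
Difference = 62.80 − (88.50) = -25.70 mGal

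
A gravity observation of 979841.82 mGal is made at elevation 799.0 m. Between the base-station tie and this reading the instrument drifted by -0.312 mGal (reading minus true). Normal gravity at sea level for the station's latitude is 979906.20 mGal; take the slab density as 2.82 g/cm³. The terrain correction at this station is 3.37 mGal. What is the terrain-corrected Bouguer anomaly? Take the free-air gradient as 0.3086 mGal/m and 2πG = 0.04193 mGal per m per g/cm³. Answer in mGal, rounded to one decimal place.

91.4

Drift-corrected reading = 979841.82 − (-0.312) = 979842.132 mGal
Free-air correction = 0.3086 × 799.0 = 246.57 mGal
Free-air anomaly = 979842.132 − 979906.20 + (246.57) = 182.502 mGal
Bouguer slab correction = 0.04193 × 2.82 × 799.0 = 94.48 mGal
Simple Bouguer anomaly = 182.502 − (94.48) = 88.022 mGal
Complete Bouguer anomaly = 88.022 + 3.37 = 91.392 mGal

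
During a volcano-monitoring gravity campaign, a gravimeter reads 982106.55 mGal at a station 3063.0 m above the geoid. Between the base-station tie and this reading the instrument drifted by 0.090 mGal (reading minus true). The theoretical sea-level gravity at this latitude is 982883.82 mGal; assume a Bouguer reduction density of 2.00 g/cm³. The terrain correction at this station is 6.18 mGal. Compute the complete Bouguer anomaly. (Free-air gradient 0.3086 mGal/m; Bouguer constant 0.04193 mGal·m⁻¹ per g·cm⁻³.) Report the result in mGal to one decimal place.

-82.8

Drift-corrected reading = 982106.55 − (0.090) = 982106.460 mGal
Free-air correction = 0.3086 × 3063.0 = 945.24 mGal
Free-air anomaly = 982106.460 − 982883.82 + (945.24) = 167.880 mGal
Bouguer slab correction = 0.04193 × 2.00 × 3063.0 = 256.86 mGal
Simple Bouguer anomaly = 167.880 − (256.86) = -88.980 mGal
Complete Bouguer anomaly = -88.980 + 6.18 = -82.800 mGal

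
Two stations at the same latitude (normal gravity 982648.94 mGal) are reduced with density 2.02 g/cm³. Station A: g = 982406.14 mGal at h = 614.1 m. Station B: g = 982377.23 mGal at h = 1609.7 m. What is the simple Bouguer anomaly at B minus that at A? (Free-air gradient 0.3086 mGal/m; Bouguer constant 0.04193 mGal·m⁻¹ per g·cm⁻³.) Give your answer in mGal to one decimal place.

194.0

Δg_SB(A) = 982406.14 − 982648.94 + 0.3086×614.1 − 0.04193×2.02×614.1 = -105.30 mGal
Δg_SB(B) = 982377.23 − 982648.94 + 0.3086×1609.7 − 0.04193×2.02×1609.7 = 88.70 mGal
Difference = 88.70 − (-105.30) = 194.00 mGal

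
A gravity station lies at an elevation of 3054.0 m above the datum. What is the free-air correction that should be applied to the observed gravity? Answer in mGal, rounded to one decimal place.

Free-air correction = 0.3086 × 3054.0 = 942.5 mGal

942.5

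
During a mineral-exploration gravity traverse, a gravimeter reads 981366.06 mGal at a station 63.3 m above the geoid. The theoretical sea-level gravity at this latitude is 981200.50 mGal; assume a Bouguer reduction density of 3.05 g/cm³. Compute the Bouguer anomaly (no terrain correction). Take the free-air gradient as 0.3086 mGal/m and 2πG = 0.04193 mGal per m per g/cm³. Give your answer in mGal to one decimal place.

177.0

Free-air correction = 0.3086 × 63.3 = 19.53 mGal
Free-air anomaly = 981366.06 − 981200.50 + (19.53) = 185.09 mGal
Bouguer slab correction = 0.04193 × 3.05 × 63.3 = 8.10 mGal
Simple Bouguer anomaly = 185.09 − (8.10) = 176.99 mGal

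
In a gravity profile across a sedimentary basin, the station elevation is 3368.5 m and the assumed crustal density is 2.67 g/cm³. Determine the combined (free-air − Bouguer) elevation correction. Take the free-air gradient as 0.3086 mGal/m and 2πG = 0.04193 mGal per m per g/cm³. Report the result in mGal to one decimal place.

Combined gradient = 0.3086 − 0.04193 × 2.67 = 0.1966469 mGal/m
Combined elevation correction = 0.1966469 × 3368.5 = 662.4 mGal

662.4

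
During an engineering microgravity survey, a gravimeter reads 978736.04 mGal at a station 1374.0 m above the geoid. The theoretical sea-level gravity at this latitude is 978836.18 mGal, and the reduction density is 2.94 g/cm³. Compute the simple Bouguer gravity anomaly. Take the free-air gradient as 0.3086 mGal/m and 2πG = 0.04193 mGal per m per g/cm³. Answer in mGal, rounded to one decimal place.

Free-air correction = 0.3086 × 1374.0 = 424.02 mGal
Free-air anomaly = 978736.04 − 978836.18 + (424.02) = 323.88 mGal
Bouguer slab correction = 0.04193 × 2.94 × 1374.0 = 169.38 mGal
Simple Bouguer anomaly = 323.88 − (169.38) = 154.50 mGal

154.5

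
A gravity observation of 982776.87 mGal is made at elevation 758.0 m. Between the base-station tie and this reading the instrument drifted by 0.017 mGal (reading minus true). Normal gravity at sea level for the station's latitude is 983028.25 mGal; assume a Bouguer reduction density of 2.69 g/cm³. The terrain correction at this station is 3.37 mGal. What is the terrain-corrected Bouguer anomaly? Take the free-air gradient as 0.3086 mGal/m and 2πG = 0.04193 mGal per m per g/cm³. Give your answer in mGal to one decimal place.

-99.6

Drift-corrected reading = 982776.87 − (0.017) = 982776.853 mGal
Free-air correction = 0.3086 × 758.0 = 233.92 mGal
Free-air anomaly = 982776.853 − 983028.25 + (233.92) = -17.477 mGal
Bouguer slab correction = 0.04193 × 2.69 × 758.0 = 85.50 mGal
Simple Bouguer anomaly = -17.477 − (85.50) = -102.977 mGal
Complete Bouguer anomaly = -102.977 + 3.37 = -99.607 mGal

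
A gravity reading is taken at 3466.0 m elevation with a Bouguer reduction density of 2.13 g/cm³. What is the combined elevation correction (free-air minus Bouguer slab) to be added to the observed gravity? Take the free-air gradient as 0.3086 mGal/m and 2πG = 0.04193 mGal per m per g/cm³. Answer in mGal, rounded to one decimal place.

760.1

Combined gradient = 0.3086 − 0.04193 × 2.13 = 0.2192891 mGal/m
Combined elevation correction = 0.2192891 × 3466.0 = 760.1 mGal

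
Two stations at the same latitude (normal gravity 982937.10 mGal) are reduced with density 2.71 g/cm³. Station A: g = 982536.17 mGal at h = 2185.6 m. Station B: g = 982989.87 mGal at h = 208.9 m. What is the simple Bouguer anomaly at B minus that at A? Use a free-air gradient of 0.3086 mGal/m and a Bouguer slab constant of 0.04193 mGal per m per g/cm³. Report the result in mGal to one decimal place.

68.3

Δg_SB(A) = 982536.17 − 982937.10 + 0.3086×2185.6 − 0.04193×2.71×2185.6 = 25.20 mGal
Δg_SB(B) = 982989.87 − 982937.10 + 0.3086×208.9 − 0.04193×2.71×208.9 = 93.50 mGal
Difference = 93.50 − (25.20) = 68.30 mGal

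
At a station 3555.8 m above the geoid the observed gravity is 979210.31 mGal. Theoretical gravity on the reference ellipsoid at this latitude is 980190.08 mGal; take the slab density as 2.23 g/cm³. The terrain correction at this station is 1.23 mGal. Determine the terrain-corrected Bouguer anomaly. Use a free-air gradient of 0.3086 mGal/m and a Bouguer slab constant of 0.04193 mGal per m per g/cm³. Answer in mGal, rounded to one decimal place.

Free-air correction = 0.3086 × 3555.8 = 1097.32 mGal
Free-air anomaly = 979210.31 − 980190.08 + (1097.32) = 117.55 mGal
Bouguer slab correction = 0.04193 × 2.23 × 3555.8 = 332.48 mGal
Simple Bouguer anomaly = 117.55 − (332.48) = -214.93 mGal
Complete Bouguer anomaly = -214.93 + 1.23 = -213.70 mGal

-213.7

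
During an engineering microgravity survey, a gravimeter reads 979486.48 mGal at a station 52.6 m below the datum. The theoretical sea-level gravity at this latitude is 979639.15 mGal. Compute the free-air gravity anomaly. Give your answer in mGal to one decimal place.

-168.9

Free-air correction = 0.3086 × -52.6 = -16.23 mGal
Free-air anomaly = 979486.48 − 979639.15 + (-16.23) = -168.90 mGal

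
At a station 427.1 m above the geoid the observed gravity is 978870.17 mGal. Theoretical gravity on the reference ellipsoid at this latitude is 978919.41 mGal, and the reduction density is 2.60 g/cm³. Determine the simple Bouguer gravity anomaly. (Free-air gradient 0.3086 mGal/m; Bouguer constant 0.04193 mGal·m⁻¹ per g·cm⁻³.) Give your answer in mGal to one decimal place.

36.0

Free-air correction = 0.3086 × 427.1 = 131.80 mGal
Free-air anomaly = 978870.17 − 978919.41 + (131.80) = 82.56 mGal
Bouguer slab correction = 0.04193 × 2.60 × 427.1 = 46.56 mGal
Simple Bouguer anomaly = 82.56 − (46.56) = 36.00 mGal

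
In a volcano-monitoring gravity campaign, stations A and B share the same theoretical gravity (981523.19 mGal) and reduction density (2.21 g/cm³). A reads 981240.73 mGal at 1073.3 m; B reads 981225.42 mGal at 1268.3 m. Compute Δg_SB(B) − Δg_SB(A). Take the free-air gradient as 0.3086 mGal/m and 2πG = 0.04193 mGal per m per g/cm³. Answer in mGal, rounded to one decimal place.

26.8

Δg_SB(A) = 981240.73 − 981523.19 + 0.3086×1073.3 − 0.04193×2.21×1073.3 = -50.70 mGal
Δg_SB(B) = 981225.42 − 981523.19 + 0.3086×1268.3 − 0.04193×2.21×1268.3 = -23.90 mGal
Difference = -23.90 − (-50.70) = 26.80 mGal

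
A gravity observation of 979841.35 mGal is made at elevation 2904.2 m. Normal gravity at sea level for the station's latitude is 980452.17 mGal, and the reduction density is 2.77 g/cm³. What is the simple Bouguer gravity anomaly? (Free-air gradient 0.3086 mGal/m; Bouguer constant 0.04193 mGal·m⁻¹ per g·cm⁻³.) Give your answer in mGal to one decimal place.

-51.9

Free-air correction = 0.3086 × 2904.2 = 896.24 mGal
Free-air anomaly = 979841.35 − 980452.17 + (896.24) = 285.42 mGal
Bouguer slab correction = 0.04193 × 2.77 × 2904.2 = 337.31 mGal
Simple Bouguer anomaly = 285.42 − (337.31) = -51.89 mGal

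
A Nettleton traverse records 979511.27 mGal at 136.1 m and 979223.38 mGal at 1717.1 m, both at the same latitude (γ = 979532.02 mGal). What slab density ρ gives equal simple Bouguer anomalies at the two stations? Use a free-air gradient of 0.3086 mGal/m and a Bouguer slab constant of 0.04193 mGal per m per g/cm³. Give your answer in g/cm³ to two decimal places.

Δg_obs = 979223.38 − 979511.27 = -287.89 mGal over Δh = 1717.1 − 136.1 = 1581.0 m
Equal Bouguer anomalies ⇒ Δg_obs + (0.3086 − 0.04193ρ)·Δh = 0
0.3086 − 0.04193ρ = −Δg_obs/Δh = 0.18209
ρ = (0.3086 − 0.18209) / 0.04193 = 3.02 g/cm³

3.02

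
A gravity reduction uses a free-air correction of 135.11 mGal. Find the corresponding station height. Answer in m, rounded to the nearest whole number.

438

h = 135.11 / 0.3086 = 437.82 m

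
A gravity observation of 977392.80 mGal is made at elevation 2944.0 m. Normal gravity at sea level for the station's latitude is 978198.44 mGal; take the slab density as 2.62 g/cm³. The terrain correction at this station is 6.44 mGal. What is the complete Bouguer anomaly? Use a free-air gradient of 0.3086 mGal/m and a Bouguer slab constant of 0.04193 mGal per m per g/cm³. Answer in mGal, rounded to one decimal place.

-214.1

Free-air correction = 0.3086 × 2944.0 = 908.52 mGal
Free-air anomaly = 977392.80 − 978198.44 + (908.52) = 102.88 mGal
Bouguer slab correction = 0.04193 × 2.62 × 2944.0 = 323.42 mGal
Simple Bouguer anomaly = 102.88 − (323.42) = -220.54 mGal
Complete Bouguer anomaly = -220.54 + 6.44 = -214.10 mGal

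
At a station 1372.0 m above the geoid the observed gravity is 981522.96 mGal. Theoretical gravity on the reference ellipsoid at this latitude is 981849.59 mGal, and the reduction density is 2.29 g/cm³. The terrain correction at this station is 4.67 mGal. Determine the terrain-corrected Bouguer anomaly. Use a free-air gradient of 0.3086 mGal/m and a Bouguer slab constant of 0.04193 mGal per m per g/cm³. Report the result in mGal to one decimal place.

Free-air correction = 0.3086 × 1372.0 = 423.40 mGal
Free-air anomaly = 981522.96 − 981849.59 + (423.40) = 96.77 mGal
Bouguer slab correction = 0.04193 × 2.29 × 1372.0 = 131.74 mGal
Simple Bouguer anomaly = 96.77 − (131.74) = -34.97 mGal
Complete Bouguer anomaly = -34.97 + 4.67 = -30.30 mGal

-30.3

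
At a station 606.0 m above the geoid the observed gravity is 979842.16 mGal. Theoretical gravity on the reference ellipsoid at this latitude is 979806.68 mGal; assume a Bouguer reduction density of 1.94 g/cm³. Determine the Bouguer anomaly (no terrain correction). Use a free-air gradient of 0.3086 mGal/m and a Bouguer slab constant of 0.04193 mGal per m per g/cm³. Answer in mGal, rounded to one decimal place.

Free-air correction = 0.3086 × 606.0 = 187.01 mGal
Free-air anomaly = 979842.16 − 979806.68 + (187.01) = 222.49 mGal
Bouguer slab correction = 0.04193 × 1.94 × 606.0 = 49.29 mGal
Simple Bouguer anomaly = 222.49 − (49.29) = 173.20 mGal

173.2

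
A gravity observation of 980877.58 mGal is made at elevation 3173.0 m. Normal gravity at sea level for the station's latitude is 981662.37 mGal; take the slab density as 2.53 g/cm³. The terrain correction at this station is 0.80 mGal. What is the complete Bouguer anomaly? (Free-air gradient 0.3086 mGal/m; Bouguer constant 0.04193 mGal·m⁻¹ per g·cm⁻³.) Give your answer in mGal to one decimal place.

Free-air correction = 0.3086 × 3173.0 = 979.19 mGal
Free-air anomaly = 980877.58 − 981662.37 + (979.19) = 194.40 mGal
Bouguer slab correction = 0.04193 × 2.53 × 3173.0 = 336.60 mGal
Simple Bouguer anomaly = 194.40 − (336.60) = -142.20 mGal
Complete Bouguer anomaly = -142.20 + 0.80 = -141.40 mGal

-141.4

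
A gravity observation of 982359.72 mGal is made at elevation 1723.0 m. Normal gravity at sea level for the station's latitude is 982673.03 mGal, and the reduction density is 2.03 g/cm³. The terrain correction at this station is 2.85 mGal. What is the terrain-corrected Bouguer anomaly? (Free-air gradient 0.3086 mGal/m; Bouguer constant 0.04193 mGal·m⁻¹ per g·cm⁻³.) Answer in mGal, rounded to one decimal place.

74.6

Free-air correction = 0.3086 × 1723.0 = 531.72 mGal
Free-air anomaly = 982359.72 − 982673.03 + (531.72) = 218.41 mGal
Bouguer slab correction = 0.04193 × 2.03 × 1723.0 = 146.66 mGal
Simple Bouguer anomaly = 218.41 − (146.66) = 71.75 mGal
Complete Bouguer anomaly = 71.75 + 2.85 = 74.60 mGal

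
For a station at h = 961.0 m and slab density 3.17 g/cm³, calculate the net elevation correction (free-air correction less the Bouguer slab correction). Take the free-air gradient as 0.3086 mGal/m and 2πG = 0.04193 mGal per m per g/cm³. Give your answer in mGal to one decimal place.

168.8

Combined gradient = 0.3086 − 0.04193 × 3.17 = 0.1756819 mGal/m
Combined elevation correction = 0.1756819 × 961.0 = 168.8 mGal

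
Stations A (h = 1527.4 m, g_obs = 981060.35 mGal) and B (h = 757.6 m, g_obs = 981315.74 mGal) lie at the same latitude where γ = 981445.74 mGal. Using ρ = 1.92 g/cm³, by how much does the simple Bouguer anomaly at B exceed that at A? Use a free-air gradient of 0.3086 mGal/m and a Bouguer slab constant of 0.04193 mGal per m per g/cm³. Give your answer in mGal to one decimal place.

79.8

Δg_SB(A) = 981060.35 − 981445.74 + 0.3086×1527.4 − 0.04193×1.92×1527.4 = -37.00 mGal
Δg_SB(B) = 981315.74 − 981445.74 + 0.3086×757.6 − 0.04193×1.92×757.6 = 42.80 mGal
Difference = 42.80 − (-37.00) = 79.80 mGal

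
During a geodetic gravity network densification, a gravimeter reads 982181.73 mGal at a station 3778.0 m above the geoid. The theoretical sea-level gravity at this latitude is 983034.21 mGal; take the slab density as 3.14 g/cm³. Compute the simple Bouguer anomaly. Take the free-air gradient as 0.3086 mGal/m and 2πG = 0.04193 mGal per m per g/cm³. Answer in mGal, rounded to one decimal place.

-184.0

Free-air correction = 0.3086 × 3778.0 = 1165.89 mGal
Free-air anomaly = 982181.73 − 983034.21 + (1165.89) = 313.41 mGal
Bouguer slab correction = 0.04193 × 3.14 × 3778.0 = 497.41 mGal
Simple Bouguer anomaly = 313.41 − (497.41) = -184.00 mGal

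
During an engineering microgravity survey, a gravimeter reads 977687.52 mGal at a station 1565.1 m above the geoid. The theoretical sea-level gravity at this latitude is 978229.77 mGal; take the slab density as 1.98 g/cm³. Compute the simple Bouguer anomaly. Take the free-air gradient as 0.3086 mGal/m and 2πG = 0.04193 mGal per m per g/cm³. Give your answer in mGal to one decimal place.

-189.2

Free-air correction = 0.3086 × 1565.1 = 482.99 mGal
Free-air anomaly = 977687.52 − 978229.77 + (482.99) = -59.26 mGal
Bouguer slab correction = 0.04193 × 1.98 × 1565.1 = 129.94 mGal
Simple Bouguer anomaly = -59.26 − (129.94) = -189.20 mGal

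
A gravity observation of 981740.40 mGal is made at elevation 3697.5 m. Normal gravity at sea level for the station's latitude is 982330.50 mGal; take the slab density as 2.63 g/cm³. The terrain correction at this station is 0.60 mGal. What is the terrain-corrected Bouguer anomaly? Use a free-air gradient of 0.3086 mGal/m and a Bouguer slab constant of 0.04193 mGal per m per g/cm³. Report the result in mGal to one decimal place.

143.8

Free-air correction = 0.3086 × 3697.5 = 1141.05 mGal
Free-air anomaly = 981740.40 − 982330.50 + (1141.05) = 550.95 mGal
Bouguer slab correction = 0.04193 × 2.63 × 3697.5 = 407.75 mGal
Simple Bouguer anomaly = 550.95 − (407.75) = 143.20 mGal
Complete Bouguer anomaly = 143.20 + 0.60 = 143.80 mGal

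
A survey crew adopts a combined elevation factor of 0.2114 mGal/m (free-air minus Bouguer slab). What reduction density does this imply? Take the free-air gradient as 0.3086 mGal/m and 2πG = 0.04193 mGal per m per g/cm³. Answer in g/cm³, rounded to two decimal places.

2.32

0.2114 = 0.3086 − 0.04193 × ρ
ρ = (0.3086 − 0.2114) / 0.04193 = 2.32 g/cm³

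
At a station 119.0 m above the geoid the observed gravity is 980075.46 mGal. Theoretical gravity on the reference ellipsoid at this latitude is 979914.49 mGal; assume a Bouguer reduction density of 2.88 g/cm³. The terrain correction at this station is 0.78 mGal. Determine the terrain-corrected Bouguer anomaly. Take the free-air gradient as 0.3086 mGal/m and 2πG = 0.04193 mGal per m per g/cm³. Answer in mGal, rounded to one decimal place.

Free-air correction = 0.3086 × 119.0 = 36.72 mGal
Free-air anomaly = 980075.46 − 979914.49 + (36.72) = 197.69 mGal
Bouguer slab correction = 0.04193 × 2.88 × 119.0 = 14.37 mGal
Simple Bouguer anomaly = 197.69 − (14.37) = 183.32 mGal
Complete Bouguer anomaly = 183.32 + 0.78 = 184.10 mGal

184.1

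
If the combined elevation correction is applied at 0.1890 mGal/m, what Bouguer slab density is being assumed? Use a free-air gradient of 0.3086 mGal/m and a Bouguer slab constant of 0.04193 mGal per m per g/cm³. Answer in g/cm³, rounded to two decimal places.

0.1890 = 0.3086 − 0.04193 × ρ
ρ = (0.3086 − 0.1890) / 0.04193 = 2.85 g/cm³

2.85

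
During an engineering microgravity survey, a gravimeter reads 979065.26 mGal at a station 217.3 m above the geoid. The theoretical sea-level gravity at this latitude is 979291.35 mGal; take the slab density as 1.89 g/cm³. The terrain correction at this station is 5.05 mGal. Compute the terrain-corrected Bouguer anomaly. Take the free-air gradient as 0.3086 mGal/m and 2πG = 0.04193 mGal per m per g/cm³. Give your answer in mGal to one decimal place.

Free-air correction = 0.3086 × 217.3 = 67.06 mGal
Free-air anomaly = 979065.26 − 979291.35 + (67.06) = -159.03 mGal
Bouguer slab correction = 0.04193 × 1.89 × 217.3 = 17.22 mGal
Simple Bouguer anomaly = -159.03 − (17.22) = -176.25 mGal
Complete Bouguer anomaly = -176.25 + 5.05 = -171.20 mGal

-171.2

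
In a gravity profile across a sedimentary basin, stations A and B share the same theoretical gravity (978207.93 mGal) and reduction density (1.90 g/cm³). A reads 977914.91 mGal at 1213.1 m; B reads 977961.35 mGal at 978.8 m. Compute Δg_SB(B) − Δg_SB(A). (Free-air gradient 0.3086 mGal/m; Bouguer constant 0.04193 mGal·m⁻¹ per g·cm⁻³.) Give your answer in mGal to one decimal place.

-7.2

Δg_SB(A) = 977914.91 − 978207.93 + 0.3086×1213.1 − 0.04193×1.90×1213.1 = -15.30 mGal
Δg_SB(B) = 977961.35 − 978207.93 + 0.3086×978.8 − 0.04193×1.90×978.8 = -22.50 mGal
Difference = -22.50 − (-15.30) = -7.20 mGal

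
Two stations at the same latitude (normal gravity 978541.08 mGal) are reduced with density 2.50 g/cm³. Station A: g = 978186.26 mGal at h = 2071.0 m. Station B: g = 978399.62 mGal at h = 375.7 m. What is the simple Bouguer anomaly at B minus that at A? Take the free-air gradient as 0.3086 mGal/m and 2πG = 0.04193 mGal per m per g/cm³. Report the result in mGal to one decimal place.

-132.1

Δg_SB(A) = 978186.26 − 978541.08 + 0.3086×2071.0 − 0.04193×2.50×2071.0 = 67.20 mGal
Δg_SB(B) = 978399.62 − 978541.08 + 0.3086×375.7 − 0.04193×2.50×375.7 = -64.90 mGal
Difference = -64.90 − (67.20) = -132.10 mGal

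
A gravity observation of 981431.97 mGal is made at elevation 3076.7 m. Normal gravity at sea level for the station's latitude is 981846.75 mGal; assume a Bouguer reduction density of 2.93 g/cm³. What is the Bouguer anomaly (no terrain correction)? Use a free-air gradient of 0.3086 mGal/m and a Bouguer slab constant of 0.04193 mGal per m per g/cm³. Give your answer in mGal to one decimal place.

Free-air correction = 0.3086 × 3076.7 = 949.47 mGal
Free-air anomaly = 981431.97 − 981846.75 + (949.47) = 534.69 mGal
Bouguer slab correction = 0.04193 × 2.93 × 3076.7 = 377.99 mGal
Simple Bouguer anomaly = 534.69 − (377.99) = 156.70 mGal

156.7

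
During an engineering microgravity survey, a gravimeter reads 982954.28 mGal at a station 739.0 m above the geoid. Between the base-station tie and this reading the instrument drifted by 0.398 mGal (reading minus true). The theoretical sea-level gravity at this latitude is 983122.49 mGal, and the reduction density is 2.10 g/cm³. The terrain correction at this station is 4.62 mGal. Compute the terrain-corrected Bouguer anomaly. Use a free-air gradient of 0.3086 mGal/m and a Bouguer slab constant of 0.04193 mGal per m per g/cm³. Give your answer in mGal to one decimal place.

Drift-corrected reading = 982954.28 − (0.398) = 982953.882 mGal
Free-air correction = 0.3086 × 739.0 = 228.06 mGal
Free-air anomaly = 982953.882 − 983122.49 + (228.06) = 59.452 mGal
Bouguer slab correction = 0.04193 × 2.10 × 739.0 = 65.07 mGal
Simple Bouguer anomaly = 59.452 − (65.07) = -5.618 mGal
Complete Bouguer anomaly = -5.618 + 4.62 = -0.998 mGal

-1.0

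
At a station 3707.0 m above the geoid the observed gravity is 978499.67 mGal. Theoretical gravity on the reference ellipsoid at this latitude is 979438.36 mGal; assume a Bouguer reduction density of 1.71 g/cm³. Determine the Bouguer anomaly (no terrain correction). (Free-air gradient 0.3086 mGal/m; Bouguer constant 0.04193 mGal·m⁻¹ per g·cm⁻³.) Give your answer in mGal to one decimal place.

Free-air correction = 0.3086 × 3707.0 = 1143.98 mGal
Free-air anomaly = 978499.67 − 979438.36 + (1143.98) = 205.29 mGal
Bouguer slab correction = 0.04193 × 1.71 × 3707.0 = 265.79 mGal
Simple Bouguer anomaly = 205.29 − (265.79) = -60.50 mGal

-60.5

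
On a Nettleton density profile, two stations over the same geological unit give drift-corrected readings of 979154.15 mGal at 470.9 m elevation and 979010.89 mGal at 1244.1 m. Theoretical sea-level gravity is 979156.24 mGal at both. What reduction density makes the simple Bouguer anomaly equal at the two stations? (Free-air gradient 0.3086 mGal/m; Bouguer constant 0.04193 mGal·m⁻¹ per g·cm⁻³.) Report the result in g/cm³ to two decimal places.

Δg_obs = 979010.89 − 979154.15 = -143.26 mGal over Δh = 1244.1 − 470.9 = 773.2 m
Equal Bouguer anomalies ⇒ Δg_obs + (0.3086 − 0.04193ρ)·Δh = 0
0.3086 − 0.04193ρ = −Δg_obs/Δh = 0.18528
ρ = (0.3086 − 0.18528) / 0.04193 = 2.94 g/cm³

2.94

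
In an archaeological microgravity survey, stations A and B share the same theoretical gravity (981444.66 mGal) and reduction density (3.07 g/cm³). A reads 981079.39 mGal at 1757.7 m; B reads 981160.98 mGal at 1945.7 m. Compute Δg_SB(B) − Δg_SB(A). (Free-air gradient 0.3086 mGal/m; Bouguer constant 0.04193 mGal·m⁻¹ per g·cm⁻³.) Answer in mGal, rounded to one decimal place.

115.4

Δg_SB(A) = 981079.39 − 981444.66 + 0.3086×1757.7 − 0.04193×3.07×1757.7 = -49.10 mGal
Δg_SB(B) = 981160.98 − 981444.66 + 0.3086×1945.7 − 0.04193×3.07×1945.7 = 66.30 mGal
Difference = 66.30 − (-49.10) = 115.40 mGal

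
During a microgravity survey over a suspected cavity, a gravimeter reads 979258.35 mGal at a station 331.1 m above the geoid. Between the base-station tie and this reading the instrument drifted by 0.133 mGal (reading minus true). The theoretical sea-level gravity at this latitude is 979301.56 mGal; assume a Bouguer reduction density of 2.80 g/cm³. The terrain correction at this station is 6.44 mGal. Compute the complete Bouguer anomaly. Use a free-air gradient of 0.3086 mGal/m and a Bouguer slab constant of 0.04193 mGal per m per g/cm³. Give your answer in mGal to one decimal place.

Drift-corrected reading = 979258.35 − (0.133) = 979258.217 mGal
Free-air correction = 0.3086 × 331.1 = 102.18 mGal
Free-air anomaly = 979258.217 − 979301.56 + (102.18) = 58.837 mGal
Bouguer slab correction = 0.04193 × 2.80 × 331.1 = 38.87 mGal
Simple Bouguer anomaly = 58.837 − (38.87) = 19.967 mGal
Complete Bouguer anomaly = 19.967 + 6.44 = 26.407 mGal

26.4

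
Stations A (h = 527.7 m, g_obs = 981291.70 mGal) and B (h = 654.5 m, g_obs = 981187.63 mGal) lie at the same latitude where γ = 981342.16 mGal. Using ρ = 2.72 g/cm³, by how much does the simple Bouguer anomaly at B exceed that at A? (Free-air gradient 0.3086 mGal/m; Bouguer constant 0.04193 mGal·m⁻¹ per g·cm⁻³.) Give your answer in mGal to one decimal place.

Δg_SB(A) = 981291.70 − 981342.16 + 0.3086×527.7 − 0.04193×2.72×527.7 = 52.20 mGal
Δg_SB(B) = 981187.63 − 981342.16 + 0.3086×654.5 − 0.04193×2.72×654.5 = -27.20 mGal
Difference = -27.20 − (52.20) = -79.40 mGal

-79.4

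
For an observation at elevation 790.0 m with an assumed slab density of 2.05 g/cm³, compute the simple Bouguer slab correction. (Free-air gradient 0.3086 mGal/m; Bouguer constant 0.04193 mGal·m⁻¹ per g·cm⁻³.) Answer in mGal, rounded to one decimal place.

Bouguer slab correction = 0.04193 × 2.05 × 790.0 = 67.9 mGal

67.9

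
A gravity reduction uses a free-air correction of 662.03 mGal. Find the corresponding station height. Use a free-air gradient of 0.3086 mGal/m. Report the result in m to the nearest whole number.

2145

h = 662.03 / 0.3086 = 2145.27 m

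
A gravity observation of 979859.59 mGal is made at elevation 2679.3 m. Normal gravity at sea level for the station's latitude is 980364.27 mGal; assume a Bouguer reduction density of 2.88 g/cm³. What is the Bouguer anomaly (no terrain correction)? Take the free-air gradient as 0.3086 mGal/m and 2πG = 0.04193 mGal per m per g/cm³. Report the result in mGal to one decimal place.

-1.4

Free-air correction = 0.3086 × 2679.3 = 826.83 mGal
Free-air anomaly = 979859.59 − 980364.27 + (826.83) = 322.15 mGal
Bouguer slab correction = 0.04193 × 2.88 × 2679.3 = 323.55 mGal
Simple Bouguer anomaly = 322.15 − (323.55) = -1.40 mGal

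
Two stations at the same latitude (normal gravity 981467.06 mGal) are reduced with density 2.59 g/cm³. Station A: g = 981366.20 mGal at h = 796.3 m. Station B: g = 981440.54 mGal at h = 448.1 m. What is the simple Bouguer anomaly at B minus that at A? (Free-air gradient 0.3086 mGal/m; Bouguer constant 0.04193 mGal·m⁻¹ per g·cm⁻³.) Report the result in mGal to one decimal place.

4.7

Δg_SB(A) = 981366.20 − 981467.06 + 0.3086×796.3 − 0.04193×2.59×796.3 = 58.40 mGal
Δg_SB(B) = 981440.54 − 981467.06 + 0.3086×448.1 − 0.04193×2.59×448.1 = 63.10 mGal
Difference = 63.10 − (58.40) = 4.70 mGal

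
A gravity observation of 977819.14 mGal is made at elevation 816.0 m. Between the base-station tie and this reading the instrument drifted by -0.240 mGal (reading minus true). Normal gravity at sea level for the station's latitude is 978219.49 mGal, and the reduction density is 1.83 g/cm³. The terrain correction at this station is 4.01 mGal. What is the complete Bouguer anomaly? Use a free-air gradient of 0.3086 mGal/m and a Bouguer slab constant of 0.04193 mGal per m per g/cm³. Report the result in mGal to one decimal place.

-206.9

Drift-corrected reading = 977819.14 − (-0.240) = 977819.380 mGal
Free-air correction = 0.3086 × 816.0 = 251.82 mGal
Free-air anomaly = 977819.380 − 978219.49 + (251.82) = -148.290 mGal
Bouguer slab correction = 0.04193 × 1.83 × 816.0 = 62.61 mGal
Simple Bouguer anomaly = -148.290 − (62.61) = -210.900 mGal
Complete Bouguer anomaly = -210.900 + 4.01 = -206.890 mGal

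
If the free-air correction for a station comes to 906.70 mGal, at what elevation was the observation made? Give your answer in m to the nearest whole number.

h = 906.70 / 0.3086 = 2938.11 m

2938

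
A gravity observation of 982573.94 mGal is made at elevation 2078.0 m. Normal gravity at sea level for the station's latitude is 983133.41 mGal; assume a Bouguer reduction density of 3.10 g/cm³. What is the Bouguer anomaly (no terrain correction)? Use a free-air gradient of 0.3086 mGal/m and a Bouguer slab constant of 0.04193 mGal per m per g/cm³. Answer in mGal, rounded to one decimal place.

-188.3

Free-air correction = 0.3086 × 2078.0 = 641.27 mGal
Free-air anomaly = 982573.94 − 983133.41 + (641.27) = 81.80 mGal
Bouguer slab correction = 0.04193 × 3.10 × 2078.0 = 270.10 mGal
Simple Bouguer anomaly = 81.80 − (270.10) = -188.30 mGal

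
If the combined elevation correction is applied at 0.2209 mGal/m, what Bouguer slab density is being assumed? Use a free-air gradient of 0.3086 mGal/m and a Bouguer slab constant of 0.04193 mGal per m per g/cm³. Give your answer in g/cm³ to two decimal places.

2.09

0.2209 = 0.3086 − 0.04193 × ρ
ρ = (0.3086 − 0.2209) / 0.04193 = 2.09 g/cm³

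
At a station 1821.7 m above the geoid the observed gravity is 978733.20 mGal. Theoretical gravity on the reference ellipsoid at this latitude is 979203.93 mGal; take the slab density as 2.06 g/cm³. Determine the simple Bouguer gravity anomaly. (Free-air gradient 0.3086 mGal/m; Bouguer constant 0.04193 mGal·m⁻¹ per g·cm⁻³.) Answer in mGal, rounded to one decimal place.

-65.9

Free-air correction = 0.3086 × 1821.7 = 562.18 mGal
Free-air anomaly = 978733.20 − 979203.93 + (562.18) = 91.45 mGal
Bouguer slab correction = 0.04193 × 2.06 × 1821.7 = 157.35 mGal
Simple Bouguer anomaly = 91.45 − (157.35) = -65.90 mGal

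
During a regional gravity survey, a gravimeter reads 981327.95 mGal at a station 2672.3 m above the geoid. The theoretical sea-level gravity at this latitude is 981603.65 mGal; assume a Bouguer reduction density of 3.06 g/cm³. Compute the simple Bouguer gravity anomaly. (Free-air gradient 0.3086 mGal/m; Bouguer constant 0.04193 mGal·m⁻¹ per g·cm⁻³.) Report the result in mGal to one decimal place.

Free-air correction = 0.3086 × 2672.3 = 824.67 mGal
Free-air anomaly = 981327.95 − 981603.65 + (824.67) = 548.97 mGal
Bouguer slab correction = 0.04193 × 3.06 × 2672.3 = 342.87 mGal
Simple Bouguer anomaly = 548.97 − (342.87) = 206.10 mGal

206.1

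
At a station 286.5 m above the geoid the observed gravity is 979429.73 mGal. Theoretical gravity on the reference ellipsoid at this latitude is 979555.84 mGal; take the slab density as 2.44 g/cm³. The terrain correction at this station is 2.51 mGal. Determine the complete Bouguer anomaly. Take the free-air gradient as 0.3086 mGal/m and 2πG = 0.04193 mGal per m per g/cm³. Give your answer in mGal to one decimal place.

-64.5

Free-air correction = 0.3086 × 286.5 = 88.41 mGal
Free-air anomaly = 979429.73 − 979555.84 + (88.41) = -37.70 mGal
Bouguer slab correction = 0.04193 × 2.44 × 286.5 = 29.31 mGal
Simple Bouguer anomaly = -37.70 − (29.31) = -67.01 mGal
Complete Bouguer anomaly = -67.01 + 2.51 = -64.50 mGal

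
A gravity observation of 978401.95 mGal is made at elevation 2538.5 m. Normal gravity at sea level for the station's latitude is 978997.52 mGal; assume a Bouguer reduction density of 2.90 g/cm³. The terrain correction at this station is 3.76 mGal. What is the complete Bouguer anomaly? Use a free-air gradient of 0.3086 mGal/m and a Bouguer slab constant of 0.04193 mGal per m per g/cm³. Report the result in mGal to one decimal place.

-117.1

Free-air correction = 0.3086 × 2538.5 = 783.38 mGal
Free-air anomaly = 978401.95 − 978997.52 + (783.38) = 187.81 mGal
Bouguer slab correction = 0.04193 × 2.90 × 2538.5 = 308.67 mGal
Simple Bouguer anomaly = 187.81 − (308.67) = -120.86 mGal
Complete Bouguer anomaly = -120.86 + 3.76 = -117.10 mGal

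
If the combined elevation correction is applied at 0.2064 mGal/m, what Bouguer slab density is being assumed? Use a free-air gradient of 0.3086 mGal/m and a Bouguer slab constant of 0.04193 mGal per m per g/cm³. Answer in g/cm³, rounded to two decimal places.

0.2064 = 0.3086 − 0.04193 × ρ
ρ = (0.3086 − 0.2064) / 0.04193 = 2.44 g/cm³

2.44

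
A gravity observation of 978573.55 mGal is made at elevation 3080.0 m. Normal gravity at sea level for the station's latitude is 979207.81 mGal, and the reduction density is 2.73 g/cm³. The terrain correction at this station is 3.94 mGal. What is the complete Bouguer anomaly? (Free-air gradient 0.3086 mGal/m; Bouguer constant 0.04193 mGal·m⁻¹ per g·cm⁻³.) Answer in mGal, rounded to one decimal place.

-32.4

Free-air correction = 0.3086 × 3080.0 = 950.49 mGal
Free-air anomaly = 978573.55 − 979207.81 + (950.49) = 316.23 mGal
Bouguer slab correction = 0.04193 × 2.73 × 3080.0 = 352.56 mGal
Simple Bouguer anomaly = 316.23 − (352.56) = -36.33 mGal
Complete Bouguer anomaly = -36.33 + 3.94 = -32.39 mGal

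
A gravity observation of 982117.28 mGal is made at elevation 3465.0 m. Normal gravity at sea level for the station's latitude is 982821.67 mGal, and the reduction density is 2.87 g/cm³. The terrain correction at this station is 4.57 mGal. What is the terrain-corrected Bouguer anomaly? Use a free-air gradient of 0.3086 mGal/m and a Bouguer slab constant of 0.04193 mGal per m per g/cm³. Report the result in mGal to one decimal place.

Free-air correction = 0.3086 × 3465.0 = 1069.30 mGal
Free-air anomaly = 982117.28 − 982821.67 + (1069.30) = 364.91 mGal
Bouguer slab correction = 0.04193 × 2.87 × 3465.0 = 416.97 mGal
Simple Bouguer anomaly = 364.91 − (416.97) = -52.06 mGal
Complete Bouguer anomaly = -52.06 + 4.57 = -47.49 mGal

-47.5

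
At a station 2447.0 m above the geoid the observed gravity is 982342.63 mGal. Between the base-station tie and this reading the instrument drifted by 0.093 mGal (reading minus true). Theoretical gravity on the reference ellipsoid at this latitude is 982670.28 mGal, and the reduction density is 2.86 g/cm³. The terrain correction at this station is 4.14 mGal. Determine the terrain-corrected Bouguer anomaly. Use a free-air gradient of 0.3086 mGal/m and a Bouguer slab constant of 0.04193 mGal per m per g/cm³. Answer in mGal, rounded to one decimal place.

Drift-corrected reading = 982342.63 − (0.093) = 982342.537 mGal
Free-air correction = 0.3086 × 2447.0 = 755.14 mGal
Free-air anomaly = 982342.537 − 982670.28 + (755.14) = 427.397 mGal
Bouguer slab correction = 0.04193 × 2.86 × 2447.0 = 293.44 mGal
Simple Bouguer anomaly = 427.397 − (293.44) = 133.957 mGal
Complete Bouguer anomaly = 133.957 + 4.14 = 138.097 mGal

138.1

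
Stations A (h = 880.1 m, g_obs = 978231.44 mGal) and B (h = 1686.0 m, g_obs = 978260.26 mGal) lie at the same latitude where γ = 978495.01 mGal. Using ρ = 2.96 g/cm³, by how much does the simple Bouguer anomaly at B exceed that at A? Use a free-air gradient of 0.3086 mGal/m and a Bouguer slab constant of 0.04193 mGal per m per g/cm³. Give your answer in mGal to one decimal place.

Δg_SB(A) = 978231.44 − 978495.01 + 0.3086×880.1 − 0.04193×2.96×880.1 = -101.20 mGal
Δg_SB(B) = 978260.26 − 978495.01 + 0.3086×1686.0 − 0.04193×2.96×1686.0 = 76.30 mGal
Difference = 76.30 − (-101.20) = 177.50 mGal

177.5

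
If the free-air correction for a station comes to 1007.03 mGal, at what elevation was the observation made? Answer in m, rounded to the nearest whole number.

3263

h = 1007.03 / 0.3086 = 3263.22 m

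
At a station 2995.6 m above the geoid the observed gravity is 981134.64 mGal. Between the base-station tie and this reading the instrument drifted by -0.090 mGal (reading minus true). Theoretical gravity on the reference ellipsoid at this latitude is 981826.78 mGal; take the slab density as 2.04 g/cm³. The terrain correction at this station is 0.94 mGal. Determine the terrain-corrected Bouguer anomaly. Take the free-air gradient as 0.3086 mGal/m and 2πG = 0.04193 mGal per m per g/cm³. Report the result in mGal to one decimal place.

-22.9

Drift-corrected reading = 981134.64 − (-0.090) = 981134.730 mGal
Free-air correction = 0.3086 × 2995.6 = 924.44 mGal
Free-air anomaly = 981134.730 − 981826.78 + (924.44) = 232.390 mGal
Bouguer slab correction = 0.04193 × 2.04 × 2995.6 = 256.24 mGal
Simple Bouguer anomaly = 232.390 − (256.24) = -23.850 mGal
Complete Bouguer anomaly = -23.850 + 0.94 = -22.910 mGal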